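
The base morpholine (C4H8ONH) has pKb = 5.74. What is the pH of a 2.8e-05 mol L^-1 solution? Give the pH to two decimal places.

pH = 8.80

C4H8ONH + H2O ⇌ C4H8ONH2+ + OH-
Kb = 10^(−5.74) = 1.82 × 10^-6
From the ICE table, Kb = [OH-]²/(2.8e-05 − [OH-]) = 1.82 × 10^-6.
The 5% rule fails; solving [OH-]² + Kb·[OH-] − Kb·C₀ = 0 exactly:
[OH-] = [−1.82e-06 + √(1.82e-06² + 2.04e-10)]/2 = 6.29 × 10^-6 M
pOH = 5.20, so pH = 14.00 − pOH = 8.80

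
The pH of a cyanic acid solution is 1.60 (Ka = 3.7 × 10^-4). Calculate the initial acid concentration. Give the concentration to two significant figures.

[H+] = 10^(-1.60) = 2.51 × 10^-2 M = x
Ka = x²/(C₀ − x) ⇒ C₀ = x + x²/Ka
C₀ = 2.51 × 10^-2 + (2.51 × 10^-2)²/(3.7 × 10^-4) = 1.73 M

C₀ = 1.7 M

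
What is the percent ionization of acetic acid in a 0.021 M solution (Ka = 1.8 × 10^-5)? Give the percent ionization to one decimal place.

CH3COOH ⇌ CH3COO- + H+; let x = [H+] at equilibrium.
x ≈ √(Ka·C₀) = √(1.8 × 10^-5 × 0.021) = 6.15 × 10^-4 M
Fraction ionized = 6.15 × 10^-4 / 0.021 = 0.0293 → 2.9%

2.9%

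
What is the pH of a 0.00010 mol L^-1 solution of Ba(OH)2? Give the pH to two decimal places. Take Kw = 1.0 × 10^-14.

pH = 10.30

Ba(OH)2 is a strong base (each formula unit releases 2 OH-); [OH-] = 0.0002 M.
pOH = -log(0.0002) = 3.70
pH = 14.00 - 3.70 = 10.30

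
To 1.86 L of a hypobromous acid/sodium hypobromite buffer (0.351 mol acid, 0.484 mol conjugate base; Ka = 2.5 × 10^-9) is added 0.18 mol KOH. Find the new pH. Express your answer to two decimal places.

pH = 9.19

OH- converts HOBr to OBr-: HOBr → 0.171 mol, OBr- → 0.664 mol.
pKa = −log(2.5 × 10^-9) = 8.602
pH = pKa + log([A⁻]/[HA]) = 8.602 + log(0.664/0.171) = 8.602 +0.589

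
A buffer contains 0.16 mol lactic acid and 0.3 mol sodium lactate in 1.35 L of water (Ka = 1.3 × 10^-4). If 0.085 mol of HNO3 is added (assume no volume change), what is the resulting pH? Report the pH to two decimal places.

Added H+ converts CH3CH(OH)COO- to CH3CH(OH)COOH: CH3CH(OH)COOH → 0.245 mol, CH3CH(OH)COO- → 0.215 mol.
pKa = −log(1.3 × 10^-4) = 3.886
Henderson–Hasselbalch with mole ratio 0.215/0.245: pH = 3.886 + (-0.057)

pH = 3.83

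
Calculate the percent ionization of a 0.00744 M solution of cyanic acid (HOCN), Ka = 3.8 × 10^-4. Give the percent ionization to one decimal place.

20.2%

HOCN ⇌ OCN- + H+; let x = [H+] at equilibrium.
Ka = x²/(C₀ − x); solving the quadratic gives x = 1.50 × 10^-3 M.
% ionization = x/C₀ × 100% = 1.50 × 10^-3/0.00744 × 100% = 20.2%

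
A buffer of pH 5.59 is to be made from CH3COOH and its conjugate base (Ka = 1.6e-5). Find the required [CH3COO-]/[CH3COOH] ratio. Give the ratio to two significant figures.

pKa = -log(1.6 × 10^-5) = 4.796
pH = pKa + log(r) ⇒ log(r) = 5.59 − 4.796 = +0.794
r = [CH3COO-]/[CH3COOH] = 10^(+0.794) = 6.22

ratio = 6.2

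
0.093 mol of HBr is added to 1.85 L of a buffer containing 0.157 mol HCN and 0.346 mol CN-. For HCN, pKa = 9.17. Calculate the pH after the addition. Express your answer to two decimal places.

pH = 9.18

Added H+ converts CN- to HCN: HCN → 0.25 mol, CN- → 0.253 mol.
pH = pKa + log(n_CN-/n_HCN) = 9.17 + log(0.253/0.25) = 9.17 + (+0.005)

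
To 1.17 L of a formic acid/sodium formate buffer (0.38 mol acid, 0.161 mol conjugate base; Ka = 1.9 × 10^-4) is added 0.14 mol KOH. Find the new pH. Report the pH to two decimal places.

pH = 3.82

OH- converts HCOOH to HCOO-: HCOOH → 0.24 mol, HCOO- → 0.301 mol.
pKa = −log(1.9 × 10^-4) = 3.721
Henderson–Hasselbalch with mole ratio 0.301/0.24: pH = 3.721 + (+0.098)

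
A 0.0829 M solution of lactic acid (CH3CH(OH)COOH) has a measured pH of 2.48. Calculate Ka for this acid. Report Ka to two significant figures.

Ka = 1.4 × 10^-4

[H+] = 10^(-2.48) = 3.31 × 10^-3 M
At equilibrium [HA] = 0.0829 − 3.31 × 10^-3 = 7.96 × 10^-2 M
Ka = [H+][A-]/[HA] = (3.31 × 10^-3)² / 7.96 × 10^-2 = 1.4 × 10^-4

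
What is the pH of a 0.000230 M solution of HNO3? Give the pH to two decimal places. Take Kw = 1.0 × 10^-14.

HNO3 is a strong acid and dissociates completely, so [H+] = 0.000230 M.
pH = -log(0.00023) = 3.64

pH = 3.64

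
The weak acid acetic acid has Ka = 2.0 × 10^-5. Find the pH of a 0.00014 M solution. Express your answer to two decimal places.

CH3COOH ⇌ CH3COO- + H+
Ka = [H+]²/(0.00014 − [H+]) = 2.0 × 10^-5
The 5% rule fails; solving [H+]² + Ka·[H+] − Ka·C₀ = 0 exactly:
[H+] = (−Ka + √(Ka² + 4·Ka·C₀))/2 = 4.39 × 10^-5 M
pH = −log(4.39 × 10^-5) = 4.36

pH = 4.36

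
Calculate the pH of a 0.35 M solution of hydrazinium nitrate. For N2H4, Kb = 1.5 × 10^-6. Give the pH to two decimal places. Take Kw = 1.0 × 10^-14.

pH = 4.32

N2H5+ is the conjugate acid of the weak base N2H4.
Ka = Kw/Kb = 1.0×10^-14 / 1.5 × 10^-6 = 6.67 × 10^-9
Ka = x²/(0.35 − x) = 6.67 × 10^-9
Since Ka ≪ C₀, x ≈ √(Ka·C₀) = 4.83 × 10^-5 M.
pH = −log(4.83 × 10^-5) = 4.32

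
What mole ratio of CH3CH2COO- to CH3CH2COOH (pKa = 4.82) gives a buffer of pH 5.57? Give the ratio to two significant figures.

pH = pKa + log(r) ⇒ log(r) = 5.57 − 4.82 = +0.75
r = [CH3CH2COO-]/[CH3CH2COOH] = 10^(+0.75) = 5.62

ratio = 5.6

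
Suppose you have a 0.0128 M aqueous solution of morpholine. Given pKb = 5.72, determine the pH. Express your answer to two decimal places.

pH = 10.19

C4H8ONH + H2O ⇌ C4H8ONH2+ + OH-
Kb = 10^(−5.72) = 1.91 × 10^-6
From the ICE table, Kb = [OH-]²/(0.0128 − [OH-]) = 1.91 × 10^-6.
Neglecting [OH-] in the denominator: [OH-] = √(1.91 × 10^-6 × 0.0128) = 1.56 × 10^-4 M
([OH-]/C₀ = 1.2% < 5%, so the approximation holds.)
pOH = −log(1.56 × 10^-4) = 3.81; pH = 14.00 − 3.81 = 10.19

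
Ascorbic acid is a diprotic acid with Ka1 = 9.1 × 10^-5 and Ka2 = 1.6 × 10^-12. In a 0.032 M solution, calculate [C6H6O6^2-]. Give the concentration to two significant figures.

First ionization gives [H+] ≈ [HC6H6O6-] = 1.66 × 10^-3 M.
Second step: Ka2 = [H+][C6H6O6^2-]/[HC6H6O6-] ≈ [C6H6O6^2-] (since [H+] ≈ [HC6H6O6-]).
So [C6H6O6^2-] ≈ Ka2.

1.6 × 10^-12 M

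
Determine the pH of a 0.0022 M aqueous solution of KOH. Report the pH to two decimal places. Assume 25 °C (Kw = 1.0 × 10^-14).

pH = 11.34

KOH is a strong base; [OH-] = 0.0022 M.
pOH = -log(0.0022) = 2.66
pH = 14.00 - 2.66 = 11.34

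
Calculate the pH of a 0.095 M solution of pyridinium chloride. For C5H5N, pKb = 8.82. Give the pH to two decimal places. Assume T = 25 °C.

C5H5NH+ is the conjugate acid of the weak base C5H5N.
Kb = 10^(−8.82) = 1.51 × 10^-9
Ka = Kw/Kb = 1.0×10^-14 / 1.51 × 10^-9 = 6.62 × 10^-6
Let x = [H+] at equilibrium. Ka = x²/(0.095 − x).
Assume x ≪ 0.095: x ≈ √(6.62 × 10^-6 × 0.095) = 7.93 × 10^-4 M
Check: 0.83% ionized — well under 5%, approximation valid.
pH = −log(7.93 × 10^-4) = 3.10

pH = 3.10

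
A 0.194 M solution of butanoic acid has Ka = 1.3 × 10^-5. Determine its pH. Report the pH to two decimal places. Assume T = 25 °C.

CH3(CH2)2COOH ⇌ CH3(CH2)2COO- + H+
Let x = [H+] at equilibrium. Ka = x²/(0.194 − x).
Since Ka ≪ C₀, x ≈ √(Ka·C₀) = 1.59 × 10^-3 M.
Check: 0.82% ionized — well under 5%, approximation valid.
pH = −log[H+] = −log(1.59 × 10^-3) = 2.80

pH = 2.80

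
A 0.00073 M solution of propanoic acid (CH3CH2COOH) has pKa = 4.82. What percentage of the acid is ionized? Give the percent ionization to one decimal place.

13.4%

CH3CH2COOH ⇌ CH3CH2COO- + H+; let x = [H+] at equilibrium.
Ka = 10^(−4.82) = 1.51 × 10^-5
Solve x² + 1.51e-05x − 1.1e-08 = 0 → x = 9.77 × 10^-5 M
Fraction ionized = 9.77 × 10^-5 / 0.00073 = 0.1338 → 13.4%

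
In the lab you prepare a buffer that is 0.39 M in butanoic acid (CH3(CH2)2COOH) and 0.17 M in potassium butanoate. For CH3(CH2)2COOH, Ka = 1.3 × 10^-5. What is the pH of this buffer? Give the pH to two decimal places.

pH = 4.53

pKa = −log(1.3 × 10^-5) = 4.886
Using pH = pKa + log([base]/[acid]) with [base]/[acid] = 0.17/0.39:
pH = 4.886 + (-0.361) = 4.53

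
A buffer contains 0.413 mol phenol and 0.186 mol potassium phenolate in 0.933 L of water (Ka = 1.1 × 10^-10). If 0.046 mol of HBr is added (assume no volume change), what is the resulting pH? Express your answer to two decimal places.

pH = 9.44

Added H+ converts C6H5O- to C6H5OH: C6H5OH → 0.459 mol, C6H5O- → 0.14 mol.
pKa = −log(1.1 × 10^-10) = 9.959
Henderson–Hasselbalch with mole ratio 0.14/0.459: pH = 9.959 + (-0.516)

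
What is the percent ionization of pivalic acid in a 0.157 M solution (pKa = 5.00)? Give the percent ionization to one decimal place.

(CH3)3CCOOH ⇌ (CH3)3CCOO- + H+; let x = [H+] at equilibrium.
Ka = 10^(−5.00) = 1.00 × 10^-5
x ≈ √(Ka·C₀) = √(1.00 × 10^-5 × 0.157) = 1.25 × 10^-3 M
% ionization = x/C₀ × 100% = 1.25 × 10^-3/0.157 × 100% = 0.8%

0.8%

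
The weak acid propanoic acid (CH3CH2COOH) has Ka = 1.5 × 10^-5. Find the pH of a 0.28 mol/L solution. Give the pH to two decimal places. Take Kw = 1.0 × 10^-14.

CH3CH2COOH ⇌ CH3CH2COO- + H+
Ka = [H+]²/(0.28 − [H+]) = 1.5 × 10^-5
Assume [H+] ≪ 0.28: [H+] ≈ √(1.5 × 10^-5 × 0.28) = 2.05 × 10^-3 M
pH = −log(2.05 × 10^-3) = 2.69

pH = 2.69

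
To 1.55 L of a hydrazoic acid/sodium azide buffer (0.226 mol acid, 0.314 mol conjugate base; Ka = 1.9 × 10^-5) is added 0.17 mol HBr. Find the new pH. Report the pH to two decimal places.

pH = 4.28

Added H+ converts N3- to HN3: HN3 → 0.396 mol, N3- → 0.144 mol.
pKa = −log(1.9 × 10^-5) = 4.721
pH = pKa + log([A⁻]/[HA]) = 4.721 + log(0.144/0.396) = 4.721 -0.439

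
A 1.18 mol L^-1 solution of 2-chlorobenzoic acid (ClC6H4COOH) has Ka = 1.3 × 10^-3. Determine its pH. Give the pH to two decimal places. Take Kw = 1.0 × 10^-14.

pH = 1.41

ClC6H4COOH ⇌ ClC6H4COO- + H+
Let x = [H+] at equilibrium. Ka = x²/(1.18 − x).
Since Ka ≪ C₀, x ≈ √(Ka·C₀) = 3.92 × 10^-2 M.
pH = −log(3.92 × 10^-2) = 1.41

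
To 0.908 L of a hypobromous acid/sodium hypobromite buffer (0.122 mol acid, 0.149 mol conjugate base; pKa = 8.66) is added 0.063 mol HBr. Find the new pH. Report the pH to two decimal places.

After neutralization: n(HOBr) = 0.185 mol, n(OBr-) = 0.086 mol.
Henderson–Hasselbalch with mole ratio 0.086/0.185: pH = 8.66 + (-0.333)

pH = 8.33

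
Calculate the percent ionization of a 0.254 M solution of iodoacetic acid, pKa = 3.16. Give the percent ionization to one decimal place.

ICH2COOH ⇌ ICH2COO- + H+; let x = [H+] at equilibrium.
Ka = 10^(−3.16) = 6.92 × 10^-4
Ka = x²/(C₀ − x); solving the quadratic gives x = 1.29 × 10^-2 M.
% ionization = x/C₀ × 100% = 1.29 × 10^-2/0.254 × 100% = 5.1%

5.1%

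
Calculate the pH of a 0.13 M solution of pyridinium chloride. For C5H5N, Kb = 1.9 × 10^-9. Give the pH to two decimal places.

C5H5NH+ is the conjugate acid of the weak base C5H5N.
Ka = Kw/Kb = 1.0×10^-14 / 1.9 × 10^-9 = 5.26 × 10^-6
Ka = [H+]²/(0.13 − [H+]) = 5.26 × 10^-6
Neglecting [H+] in the denominator: [H+] = √(5.26 × 10^-6 × 0.13) = 8.27 × 10^-4 M
([H+]/C₀ = 0.64% < 5%, so the approximation holds.)
pH = −log[H+] = −log(8.27 × 10^-4) = 3.08

pH = 3.08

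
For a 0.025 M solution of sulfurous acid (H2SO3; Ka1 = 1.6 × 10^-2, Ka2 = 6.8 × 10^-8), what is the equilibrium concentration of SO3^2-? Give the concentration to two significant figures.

6.8 × 10^-8 M

First ionization gives [H+] ≈ [HSO3-] = 1.35 × 10^-2 M.
Second step: Ka2 = [H+][SO3^2-]/[HSO3-] ≈ [SO3^2-] (since [H+] ≈ [HSO3-]).
So [SO3^2-] ≈ Ka2.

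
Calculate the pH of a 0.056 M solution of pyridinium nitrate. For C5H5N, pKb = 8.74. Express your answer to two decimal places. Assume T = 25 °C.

pH = 3.26

C5H5NH+ is the conjugate acid of the weak base C5H5N.
Kb = 10^(−8.74) = 1.82 × 10^-9
Ka = Kw/Kb = 1.0×10^-14 / 1.82 × 10^-9 = 5.49 × 10^-6
Ka = x²/(0.056 − x) = 5.49 × 10^-6
Assume x ≪ 0.056: x ≈ √(5.49 × 10^-6 × 0.056) = 5.54 × 10^-4 M
Check: 0.99% ionized — well under 5%, approximation valid.
pH = −log[H+] = −log(5.54 × 10^-4) = 3.26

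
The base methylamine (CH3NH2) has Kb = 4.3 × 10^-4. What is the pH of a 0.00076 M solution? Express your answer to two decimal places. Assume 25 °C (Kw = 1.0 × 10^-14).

pH = 10.60

CH3NH2 + H2O ⇌ CH3NH3+ + OH-
Let x = [OH-] at equilibrium. Kb = x²/(0.00076 − x).
x is not negligible relative to C₀; solve x² + 0.00043·x − 3.27e-07 = 0.
x = [−0.00043 + √(0.00043² + 1.31e-06)]/2 = 3.96 × 10^-4 M
pOH = 3.40, so pH = 14.00 − pOH = 10.60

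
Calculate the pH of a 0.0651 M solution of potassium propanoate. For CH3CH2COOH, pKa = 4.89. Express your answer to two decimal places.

pH = 8.85

CH3CH2COO- is the conjugate base of the weak acid CH3CH2COOH.
Ka = 10^(−4.89) = 1.29 × 10^-5
Kb = Kw/Ka = 1.0×10^-14 / 1.29 × 10^-5 = 7.75 × 10^-10
Kb = [OH-]²/(0.0651 − [OH-]) = 7.75 × 10^-10
Neglecting [OH-] in the denominator: [OH-] = √(7.75 × 10^-10 × 0.0651) = 7.10 × 10^-6 M
pOH = −log(7.10 × 10^-6) = 5.15; pH = 14.00 − 5.15 = 8.85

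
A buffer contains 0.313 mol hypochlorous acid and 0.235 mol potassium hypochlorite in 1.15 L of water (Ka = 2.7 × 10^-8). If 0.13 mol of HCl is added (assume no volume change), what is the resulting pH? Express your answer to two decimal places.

After neutralization: n(HOCl) = 0.443 mol, n(OCl-) = 0.105 mol.
pKa = −log(2.7 × 10^-8) = 7.569
pH = pKa + log([A⁻]/[HA]) = 7.569 + log(0.105/0.443) = 7.569 -0.625

pH = 6.94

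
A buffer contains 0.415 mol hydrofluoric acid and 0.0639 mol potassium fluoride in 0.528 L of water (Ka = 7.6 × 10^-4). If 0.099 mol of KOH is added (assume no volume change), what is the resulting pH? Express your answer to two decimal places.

OH- converts HF to F-: HF → 0.316 mol, F- → 0.163 mol.
pKa = −log(7.6 × 10^-4) = 3.119
pH = pKa + log([A⁻]/[HA]) = 3.119 + log(0.163/0.316) = 3.119 -0.287

pH = 2.83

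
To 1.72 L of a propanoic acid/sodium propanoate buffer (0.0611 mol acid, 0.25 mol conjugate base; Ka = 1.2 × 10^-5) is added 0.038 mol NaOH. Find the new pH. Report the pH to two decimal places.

OH- converts CH3CH2COOH to CH3CH2COO-: CH3CH2COOH → 0.0231 mol, CH3CH2COO- → 0.288 mol.
pKa = −log(1.2 × 10^-5) = 4.921
pH = pKa + log(n_CH3CH2COO-/n_CH3CH2COOH) = 4.921 + log(0.288/0.0231) = 4.921 + (+1.096)

pH = 6.02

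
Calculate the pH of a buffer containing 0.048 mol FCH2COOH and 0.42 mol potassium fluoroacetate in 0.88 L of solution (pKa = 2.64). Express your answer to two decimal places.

pH = 3.58

Using pH = pKa + log([base]/[acid]) with [base]/[acid] = 0.42/0.048:
pH = 2.64 + (+0.942) = 3.58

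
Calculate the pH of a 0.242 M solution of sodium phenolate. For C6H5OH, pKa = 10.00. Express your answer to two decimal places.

pH = 11.69

C6H5O- is the conjugate base of the weak acid C6H5OH.
Ka = 10^(−10.00) = 1.00 × 10^-10
Kb = Kw/Ka = 1.0×10^-14 / 1.00 × 10^-10 = 1.00 × 10^-4
Kb = x²/(0.242 − x) = 1.00 × 10^-4
Since Kb ≪ C₀, x ≈ √(Kb·C₀) = 4.92 × 10^-3 M.
Check: 2% ionized — well under 5%, approximation valid.
pOH = −log(4.92 × 10^-3) = 2.31; pH = 14.00 − 2.31 = 11.69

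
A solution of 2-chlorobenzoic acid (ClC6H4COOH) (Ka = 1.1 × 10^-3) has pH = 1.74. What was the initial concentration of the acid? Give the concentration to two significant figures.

C₀ = 3.2 × 10^-1 M

[H+] = 10^(-1.74) = 1.82 × 10^-2 M = x
Ka = x²/(C₀ − x) ⇒ C₀ = x + x²/Ka
C₀ = 1.82 × 10^-2 + (1.82 × 10^-2)²/(1.1 × 10^-3) = 3.19 × 10^-1 M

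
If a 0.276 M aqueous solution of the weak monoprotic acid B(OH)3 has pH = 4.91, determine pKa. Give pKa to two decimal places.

[H+] = 10^(-4.91) = 1.23 × 10^-5 M
At equilibrium [HA] = 0.276 − 1.23 × 10^-5 = 2.76 × 10^-1 M
Ka = [H+][A-]/[HA] = (1.23 × 10^-5)² / 2.76 × 10^-1 = 5.48 × 10^-10
pKa = -log(5.48 × 10^-10) = 9.26

pKa = 9.26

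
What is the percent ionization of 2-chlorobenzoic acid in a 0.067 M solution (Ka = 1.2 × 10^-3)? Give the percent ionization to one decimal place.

ClC6H4COOH ⇌ ClC6H4COO- + H+; let x = [H+] at equilibrium.
Ka = x²/(C₀ − x); solving the quadratic gives x = 8.39 × 10^-3 M.
Fraction ionized = 8.39 × 10^-3 / 0.067 = 0.1252 → 12.5%

12.5%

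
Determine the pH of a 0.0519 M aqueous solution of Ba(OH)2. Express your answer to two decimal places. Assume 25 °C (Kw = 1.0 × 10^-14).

pH = 13.02

Ba(OH)2 is a strong base (each formula unit releases 2 OH-); [OH-] = 0.104 M.
pOH = -log(0.104) = 0.98
pH = 14.00 - 0.98 = 13.02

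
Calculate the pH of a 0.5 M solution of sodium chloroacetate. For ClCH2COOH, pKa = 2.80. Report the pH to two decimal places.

ClCH2COO- is the conjugate base of the weak acid ClCH2COOH.
Ka = 10^(−2.80) = 1.58 × 10^-3
Kb = Kw/Ka = 1.0×10^-14 / 1.58 × 10^-3 = 6.33 × 10^-12
Let x = [OH-] at equilibrium. Kb = x²/(0.5 − x).
Assume x ≪ 0.5: x ≈ √(6.33 × 10^-12 × 0.5) = 1.78 × 10^-6 M
pOH = −log(1.78 × 10^-6) = 5.75; pH = 14.00 − 5.75 = 8.25

pH = 8.25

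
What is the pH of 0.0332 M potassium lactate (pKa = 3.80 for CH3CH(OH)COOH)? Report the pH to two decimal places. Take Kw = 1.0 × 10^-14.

CH3CH(OH)COO- is the conjugate base of the weak acid CH3CH(OH)COOH.
Ka = 10^(−3.80) = 1.58 × 10^-4
Kb = Kw/Ka = 1.0×10^-14 / 1.58 × 10^-4 = 6.33 × 10^-11
From the ICE table, Kb = x²/(0.0332 − x) = 6.33 × 10^-11.
Neglecting x in the denominator: x = √(6.33 × 10^-11 × 0.0332) = 1.45 × 10^-6 M
pOH = −log(1.45 × 10^-6) = 5.84; pH = 14.00 − 5.84 = 8.16

pH = 8.16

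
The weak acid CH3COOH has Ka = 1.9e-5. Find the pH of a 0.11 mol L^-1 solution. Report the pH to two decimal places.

CH3COOH ⇌ CH3COO- + H+
From the ICE table, Ka = x²/(0.11 − x) = 1.9 × 10^-5.
Assume x ≪ 0.11: x ≈ √(1.9 × 10^-5 × 0.11) = 1.45 × 10^-3 M
(x/C₀ = 1.3% < 5%, so the approximation holds.)
pH = −log(1.45 × 10^-3) = 2.84

pH = 2.84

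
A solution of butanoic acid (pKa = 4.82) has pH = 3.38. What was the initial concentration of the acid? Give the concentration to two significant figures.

[H+] = 10^(-3.38) = 4.17 × 10^-4 M = x
Ka = 10^(−4.82) = 1.51 × 10^-5
Ka = x²/(C₀ − x) ⇒ C₀ = x + x²/Ka
C₀ = 4.17 × 10^-4 + (4.17 × 10^-4)²/(1.51 × 10^-5) = 1.19 × 10^-2 M

C₀ = 1.2 × 10^-2 M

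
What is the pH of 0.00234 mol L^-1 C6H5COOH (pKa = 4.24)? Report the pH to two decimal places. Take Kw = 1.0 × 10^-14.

C6H5COOH ⇌ C6H5COO- + H+
Ka = 10^(−4.24) = 5.75 × 10^-5
Ka = x²/(0.00234 − x) = 5.75 × 10^-5
x is not negligible relative to C₀; solve x² + 5.75e-05·x − 1.35e-07 = 0.
x = [−5.75e-05 + √(5.75e-05² + 5.38e-07)]/2 = 3.39 × 10^-4 M
pH = −log(3.39 × 10^-4) = 3.47

pH = 3.47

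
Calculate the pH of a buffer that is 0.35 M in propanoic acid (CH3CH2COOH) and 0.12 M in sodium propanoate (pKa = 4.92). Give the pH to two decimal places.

Using pH = pKa + log([base]/[acid]) with [base]/[acid] = 0.12/0.35:
pH = 4.92 + (-0.465) = 4.46

pH = 4.46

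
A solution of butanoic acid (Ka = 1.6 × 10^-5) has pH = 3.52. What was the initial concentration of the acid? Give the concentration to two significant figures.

C₀ = 6.0 × 10^-3 M

[H+] = 10^(-3.52) = 3.02 × 10^-4 M = x
Ka = x²/(C₀ − x) ⇒ C₀ = x + x²/Ka
C₀ = 3.02 × 10^-4 + (3.02 × 10^-4)²/(1.6 × 10^-5) = 6.00 × 10^-3 M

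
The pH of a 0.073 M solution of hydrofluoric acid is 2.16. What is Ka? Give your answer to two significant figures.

[H+] = 10^(-2.16) = 6.92 × 10^-3 M
At equilibrium [HA] = 0.073 − 6.92 × 10^-3 = 6.61 × 10^-2 M
Ka = [H+][A-]/[HA] = (6.92 × 10^-3)² / 6.61 × 10^-2 = 7.2 × 10^-4

Ka = 7.2 × 10^-4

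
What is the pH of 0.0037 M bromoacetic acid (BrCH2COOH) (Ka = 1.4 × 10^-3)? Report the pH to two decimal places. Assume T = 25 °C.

pH = 2.77

BrCH2COOH ⇌ BrCH2COO- + H+
Let x = [H+] at equilibrium. Ka = x²/(0.0037 − x).
Here C₀/Ka ≈ 2.64, so the small-x approximation fails. Use the quadratic:
x = (−Ka + √(Ka² + 4·Ka·C₀))/2 = 1.68 × 10^-3 M
pH = −log[H+] = −log(1.68 × 10^-3) = 2.77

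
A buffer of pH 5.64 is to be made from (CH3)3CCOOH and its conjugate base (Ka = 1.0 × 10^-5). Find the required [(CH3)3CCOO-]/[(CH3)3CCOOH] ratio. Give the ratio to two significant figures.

ratio = 4.4

pKa = -log(1.0 × 10^-5) = 5.000
pH = pKa + log(r) ⇒ log(r) = 5.64 − 5.000 = +0.640
r = [(CH3)3CCOO-]/[(CH3)3CCOOH] = 10^(+0.640) = 4.37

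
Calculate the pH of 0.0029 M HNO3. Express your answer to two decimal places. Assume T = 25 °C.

pH = 2.54

HNO3 is a strong acid and dissociates completely, so [H+] = 0.0029 M.
pH = -log(0.0029) = 2.54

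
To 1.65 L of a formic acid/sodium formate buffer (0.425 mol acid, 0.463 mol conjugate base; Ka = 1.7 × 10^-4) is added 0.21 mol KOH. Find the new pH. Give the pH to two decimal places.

After neutralization: n(HCOOH) = 0.215 mol, n(HCOO-) = 0.673 mol.
pKa = −log(1.7 × 10^-4) = 3.770
pH = pKa + log(n_HCOO-/n_HCOOH) = 3.770 + log(0.673/0.215) = 3.770 + (+0.496)

pH = 4.27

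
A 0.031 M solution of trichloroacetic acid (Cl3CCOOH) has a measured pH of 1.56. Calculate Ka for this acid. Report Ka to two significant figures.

[H+] = 10^(-1.56) = 2.75 × 10^-2 M
At equilibrium [HA] = 0.031 − 2.75 × 10^-2 = 3.50 × 10^-3 M
Ka = [H+][A-]/[HA] = (2.75 × 10^-2)² / 3.50 × 10^-3 = 2.2 × 10^-1

Ka = 2.2 × 10^-1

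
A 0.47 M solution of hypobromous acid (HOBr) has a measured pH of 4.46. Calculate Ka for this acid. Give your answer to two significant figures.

[H+] = 10^(-4.46) = 3.47 × 10^-5 M
At equilibrium [HA] = 0.47 − 3.47 × 10^-5 = 4.70 × 10^-1 M
Ka = [H+][A-]/[HA] = (3.47 × 10^-5)² / 4.70 × 10^-1 = 2.6 × 10^-9

Ka = 2.6 × 10^-9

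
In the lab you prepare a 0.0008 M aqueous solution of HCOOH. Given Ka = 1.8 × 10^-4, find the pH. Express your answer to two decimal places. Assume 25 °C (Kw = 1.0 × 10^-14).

pH = 3.52

HCOOH ⇌ HCOO- + H+
Ka = [H+]²/(0.0008 − [H+]) = 1.8 × 10^-4
The 5% rule fails; solving [H+]² + Ka·[H+] − Ka·C₀ = 0 exactly:
[H+] = (−Ka + √(Ka² + 4·Ka·C₀))/2 = 3.00 × 10^-4 M
pH = −log[H+] = −log(3.00 × 10^-4) = 3.52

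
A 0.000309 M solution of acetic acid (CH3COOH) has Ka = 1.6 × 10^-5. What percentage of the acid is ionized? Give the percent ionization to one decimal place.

20.3%

CH3COOH ⇌ CH3COO- + H+; let x = [H+] at equilibrium.
Ka = x²/(C₀ − x); solving the quadratic gives x = 6.28 × 10^-5 M.
Fraction ionized = 6.28 × 10^-5 / 0.000309 = 0.2032 → 20.3%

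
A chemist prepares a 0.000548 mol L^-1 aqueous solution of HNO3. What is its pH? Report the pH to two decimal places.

HNO3 is a strong acid and dissociates completely, so [H+] = 0.000548 M.
pH = -log(0.000548) = 3.26

pH = 3.26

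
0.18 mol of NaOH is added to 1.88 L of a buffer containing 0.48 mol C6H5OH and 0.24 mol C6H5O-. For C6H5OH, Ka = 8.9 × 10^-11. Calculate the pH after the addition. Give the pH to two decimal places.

pH = 10.20

OH- converts C6H5OH to C6H5O-: C6H5OH → 0.3 mol, C6H5O- → 0.42 mol.
pKa = −log(8.9 × 10^-11) = 10.051
Henderson–Hasselbalch with mole ratio 0.42/0.3: pH = 10.051 + (+0.146)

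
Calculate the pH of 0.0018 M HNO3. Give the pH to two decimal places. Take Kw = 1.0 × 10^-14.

pH = 2.74

HNO3 is a strong acid and dissociates completely, so [H+] = 0.0018 M.
pH = -log(0.0018) = 2.74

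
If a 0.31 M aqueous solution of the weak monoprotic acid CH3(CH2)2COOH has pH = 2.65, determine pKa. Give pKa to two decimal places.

pKa = 4.79

[H+] = 10^(-2.65) = 2.24 × 10^-3 M
At equilibrium [HA] = 0.31 − 2.24 × 10^-3 = 3.08 × 10^-1 M
Ka = [H+][A-]/[HA] = (2.24 × 10^-3)² / 3.08 × 10^-1 = 1.63 × 10^-5
pKa = -log(1.63 × 10^-5) = 4.79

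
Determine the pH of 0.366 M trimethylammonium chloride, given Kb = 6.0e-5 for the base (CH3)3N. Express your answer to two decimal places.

pH = 5.11

(CH3)3NH+ is the conjugate acid of the weak base (CH3)3N.
Ka = Kw/Kb = 1.0×10^-14 / 6.0 × 10^-5 = 1.67 × 10^-10
Ka = x²/(0.366 − x) = 1.67 × 10^-10
Assume x ≪ 0.366: x ≈ √(1.67 × 10^-10 × 0.366) = 7.82 × 10^-6 M
pH = −log[H+] = −log(7.82 × 10^-6) = 5.11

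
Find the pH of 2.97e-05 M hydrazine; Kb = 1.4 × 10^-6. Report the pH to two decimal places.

N2H4 + H2O ⇌ N2H5+ + OH-
Kb = [OH-]²/(2.97e-05 − [OH-]) = 1.4 × 10^-6
The 5% rule fails; solving [OH-]² + Kb·[OH-] − Kb·C₀ = 0 exactly:
[OH-] = [−1.4e-06 + √(1.4e-06² + 1.66e-10)]/2 = 5.79 × 10^-6 M
pOH = 5.24, so pH = 14.00 − pOH = 8.76

pH = 8.76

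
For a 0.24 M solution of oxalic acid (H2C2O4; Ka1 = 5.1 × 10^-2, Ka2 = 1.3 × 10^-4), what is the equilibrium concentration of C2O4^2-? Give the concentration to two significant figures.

First ionization gives [H+] ≈ [HC2O4-] = 8.80 × 10^-2 M.
Second step: Ka2 = [H+][C2O4^2-]/[HC2O4-] ≈ [C2O4^2-] (since [H+] ≈ [HC2O4-]).
So [C2O4^2-] ≈ Ka2.

1.3 × 10^-4 M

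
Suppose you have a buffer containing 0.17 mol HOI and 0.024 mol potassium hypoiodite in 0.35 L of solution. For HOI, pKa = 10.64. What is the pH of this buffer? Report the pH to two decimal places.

pH = pKa + log([A⁻]/[HA]) = 10.64 + log(0.024/0.17)
pH = 10.64 + (-0.850) = 9.79

pH = 9.79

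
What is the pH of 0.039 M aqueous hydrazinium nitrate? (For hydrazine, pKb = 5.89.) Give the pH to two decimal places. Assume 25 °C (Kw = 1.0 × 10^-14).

N2H5+ is the conjugate acid of the weak base N2H4.
Kb = 10^(−5.89) = 1.29 × 10^-6
Ka = Kw/Kb = 1.0×10^-14 / 1.29 × 10^-6 = 7.75 × 10^-9
Let x = [H+] at equilibrium. Ka = x²/(0.039 − x).
Neglecting x in the denominator: x = √(7.75 × 10^-9 × 0.039) = 1.74 × 10^-5 M
(x/C₀ = 0.045% < 5%, so the approximation holds.)
pH = −log[H+] = −log(1.74 × 10^-5) = 4.76

pH = 4.76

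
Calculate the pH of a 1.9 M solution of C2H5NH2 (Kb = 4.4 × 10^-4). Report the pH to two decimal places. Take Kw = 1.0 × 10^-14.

C2H5NH2 + H2O ⇌ C2H5NH3+ + OH-
From the ICE table, Kb = [OH-]²/(1.9 − [OH-]) = 4.4 × 10^-4.
Neglecting [OH-] in the denominator: [OH-] = √(4.4 × 10^-4 × 1.9) = 2.89 × 10^-2 M
Check: 1.5% ionized — well under 5%, approximation valid.
pOH = −log(2.89 × 10^-2) = 1.54; pH = 14.00 − 1.54 = 12.46

pH = 12.46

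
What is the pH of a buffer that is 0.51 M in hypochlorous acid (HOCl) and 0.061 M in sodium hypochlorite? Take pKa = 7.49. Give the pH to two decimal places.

Henderson–Hasselbalch: pH = pKa + log([OCl-]/[HOCl]) = 7.49 + log(0.061/0.51)
pH = 7.49 + (-0.922) = 6.57

pH = 6.57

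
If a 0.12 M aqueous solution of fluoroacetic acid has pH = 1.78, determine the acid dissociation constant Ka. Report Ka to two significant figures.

Ka = 2.7 × 10^-3

[H+] = 10^(-1.78) = 1.66 × 10^-2 M
At equilibrium [HA] = 0.12 − 1.66 × 10^-2 = 1.03 × 10^-1 M
Ka = [H+][A-]/[HA] = (1.66 × 10^-2)² / 1.03 × 10^-1 = 2.7 × 10^-3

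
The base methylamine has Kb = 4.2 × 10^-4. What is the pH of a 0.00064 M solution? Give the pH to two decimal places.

pH = 10.54

CH3NH2 + H2O ⇌ CH3NH3+ + OH-
Kb = [OH-]²/(0.00064 − [OH-]) = 4.2 × 10^-4
The 5% rule fails; solving [OH-]² + Kb·[OH-] − Kb·C₀ = 0 exactly:
[OH-] = (−Kb + √(Kb² + 4·Kb·C₀))/2 = 3.49 × 10^-4 M
pOH = 3.46, so pH = 14.00 − pOH = 10.54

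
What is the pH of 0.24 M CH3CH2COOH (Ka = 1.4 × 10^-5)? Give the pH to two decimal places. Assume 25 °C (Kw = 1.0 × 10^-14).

CH3CH2COOH ⇌ CH3CH2COO- + H+
Ka = x²/(0.24 − x) = 1.4 × 10^-5
Neglecting x in the denominator: x = √(1.4 × 10^-5 × 0.24) = 1.83 × 10^-3 M
pH = −log(1.83 × 10^-3) = 2.74

pH = 2.74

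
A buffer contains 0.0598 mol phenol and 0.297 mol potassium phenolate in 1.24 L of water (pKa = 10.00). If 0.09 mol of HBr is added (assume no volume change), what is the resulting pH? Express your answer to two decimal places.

Added H+ converts C6H5O- to C6H5OH: C6H5OH → 0.15 mol, C6H5O- → 0.207 mol.
Henderson–Hasselbalch with mole ratio 0.207/0.15: pH = 10.00 + (+0.140)

pH = 10.14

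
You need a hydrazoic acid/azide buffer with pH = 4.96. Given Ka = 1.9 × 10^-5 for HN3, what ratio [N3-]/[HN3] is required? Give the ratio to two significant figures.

pKa = -log(1.9 × 10^-5) = 4.721
pH = pKa + log(r) ⇒ log(r) = 4.96 − 4.721 = +0.239
r = [N3-]/[HN3] = 10^(+0.239) = 1.73

ratio = 1.7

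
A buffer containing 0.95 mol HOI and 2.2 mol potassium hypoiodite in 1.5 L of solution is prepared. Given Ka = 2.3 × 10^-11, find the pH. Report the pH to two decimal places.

pH = 11.00

pKa = −log(2.3 × 10^-11) = 10.638
Using pH = pKa + log([base]/[acid]) with [base]/[acid] = 2.2/0.95:
pH = 10.638 + (+0.365) = 11.00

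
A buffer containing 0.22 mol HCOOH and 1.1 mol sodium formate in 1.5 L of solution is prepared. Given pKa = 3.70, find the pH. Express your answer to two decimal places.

pH = 4.40

Henderson–Hasselbalch: pH = pKa + log([HCOO-]/[HCOOH]) = 3.70 + log(1.1/0.22)
pH = 3.70 + (+0.699) = 4.40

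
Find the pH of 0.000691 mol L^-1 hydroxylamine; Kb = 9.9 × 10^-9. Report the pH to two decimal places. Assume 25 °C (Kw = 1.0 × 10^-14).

NH2OH + H2O ⇌ NH3OH+ + OH-
From the ICE table, Kb = [OH-]²/(0.000691 − [OH-]) = 9.9 × 10^-9.
Assume [OH-] ≪ 0.000691: [OH-] ≈ √(9.9 × 10^-9 × 0.000691) = 2.62 × 10^-6 M
Check: 0.38% ionized — well under 5%, approximation valid.
pOH = 5.58, so pH = 14.00 − pOH = 8.42

pH = 8.42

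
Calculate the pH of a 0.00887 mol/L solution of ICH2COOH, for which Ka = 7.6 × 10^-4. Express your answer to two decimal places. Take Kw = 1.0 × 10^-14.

pH = 2.65

ICH2COOH ⇌ ICH2COO- + H+
Ka = [H+]²/(0.00887 − [H+]) = 7.6 × 10^-4
Here C₀/Ka ≈ 11.7, so the small-[H+] approximation fails. Use the quadratic:
[H+] = (−Ka + √(Ka² + 4·Ka·C₀))/2 = 2.24 × 10^-3 M
pH = −log[H+] = −log(2.24 × 10^-3) = 2.65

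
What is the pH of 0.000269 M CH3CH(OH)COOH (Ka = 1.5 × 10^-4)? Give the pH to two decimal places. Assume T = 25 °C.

CH3CH(OH)COOH ⇌ CH3CH(OH)COO- + H+
From the ICE table, Ka = x²/(0.000269 − x) = 1.5 × 10^-4.
The 5% rule fails; solving x² + Ka·x − Ka·C₀ = 0 exactly:
x = (−Ka + √(Ka² + 4·Ka·C₀))/2 = 1.39 × 10^-4 M
pH = −log(1.39 × 10^-4) = 3.86

pH = 3.86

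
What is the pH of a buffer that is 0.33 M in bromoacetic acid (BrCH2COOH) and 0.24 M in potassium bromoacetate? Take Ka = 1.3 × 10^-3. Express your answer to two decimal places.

pH = 2.75

pKa = −log(1.3 × 10^-3) = 2.886
Using pH = pKa + log([base]/[acid]) with [base]/[acid] = 0.24/0.33:
pH = 2.886 + (-0.138) = 2.75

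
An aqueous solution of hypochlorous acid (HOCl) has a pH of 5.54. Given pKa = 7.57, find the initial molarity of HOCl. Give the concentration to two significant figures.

C₀ = 3.1 × 10^-4 M

[H+] = 10^(-5.54) = 2.88 × 10^-6 M = x
Ka = 10^(−7.57) = 2.69 × 10^-8
Ka = x²/(C₀ − x) ⇒ C₀ = x + x²/Ka
C₀ = 2.88 × 10^-6 + (2.88 × 10^-6)²/(2.69 × 10^-8) = 3.11 × 10^-4 M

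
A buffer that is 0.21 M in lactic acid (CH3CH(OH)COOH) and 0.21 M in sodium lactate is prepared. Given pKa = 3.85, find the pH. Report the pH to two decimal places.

pH = 3.85

Henderson–Hasselbalch: pH = pKa + log([CH3CH(OH)COO-]/[CH3CH(OH)COOH]) = 3.85 + log(0.21/0.21)
pH = 3.85 + (+0.000) = 3.85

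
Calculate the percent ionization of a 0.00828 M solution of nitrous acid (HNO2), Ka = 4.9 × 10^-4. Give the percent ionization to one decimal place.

21.5%

HNO2 ⇌ NO2- + H+; let x = [H+] at equilibrium.
Ka = x²/(C₀ − x); solving the quadratic gives x = 1.78 × 10^-3 M.
Fraction ionized = 1.78 × 10^-3 / 0.00828 = 0.2150 → 21.5%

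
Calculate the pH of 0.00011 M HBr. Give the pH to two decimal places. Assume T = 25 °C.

pH = 3.96

HBr is a strong acid and dissociates completely, so [H+] = 0.00011 M.
pH = -log(0.00011) = 3.96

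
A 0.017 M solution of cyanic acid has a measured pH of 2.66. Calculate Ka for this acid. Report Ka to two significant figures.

[H+] = 10^(-2.66) = 2.19 × 10^-3 M
At equilibrium [HA] = 0.017 − 2.19 × 10^-3 = 1.48 × 10^-2 M
Ka = [H+][A-]/[HA] = (2.19 × 10^-3)² / 1.48 × 10^-2 = 3.2 × 10^-4

Ka = 3.2 × 10^-4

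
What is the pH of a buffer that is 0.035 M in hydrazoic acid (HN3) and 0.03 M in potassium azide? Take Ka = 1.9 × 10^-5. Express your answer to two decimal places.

pKa = −log(1.9 × 10^-5) = 4.721
Using pH = pKa + log([base]/[acid]) with [base]/[acid] = 0.03/0.035:
pH = 4.721 + (-0.067) = 4.65

pH = 4.65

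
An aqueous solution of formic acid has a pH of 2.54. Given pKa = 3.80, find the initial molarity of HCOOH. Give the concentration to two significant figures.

C₀ = 5.5 × 10^-2 M

[H+] = 10^(-2.54) = 2.88 × 10^-3 M = x
Ka = 10^(−3.80) = 1.58 × 10^-4
Ka = x²/(C₀ − x) ⇒ C₀ = x + x²/Ka
C₀ = 2.88 × 10^-3 + (2.88 × 10^-3)²/(1.58 × 10^-4) = 5.54 × 10^-2 M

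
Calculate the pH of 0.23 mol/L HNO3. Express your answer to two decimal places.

pH = 0.64

HNO3 is a strong acid and dissociates completely, so [H+] = 0.23 M.
pH = -log(0.23) = 0.64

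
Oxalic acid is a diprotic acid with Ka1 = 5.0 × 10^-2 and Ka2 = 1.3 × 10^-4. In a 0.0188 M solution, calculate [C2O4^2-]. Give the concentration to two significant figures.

1.3 × 10^-4 M

First ionization gives [H+] ≈ [HC2O4-] = 1.46 × 10^-2 M.
Second step: Ka2 = [H+][C2O4^2-]/[HC2O4-] ≈ [C2O4^2-] (since [H+] ≈ [HC2O4-]).
So [C2O4^2-] ≈ Ka2.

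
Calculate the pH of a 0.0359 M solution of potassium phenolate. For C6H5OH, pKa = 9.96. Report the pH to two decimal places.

C6H5O- is the conjugate base of the weak acid C6H5OH.
Ka = 10^(−9.96) = 1.10 × 10^-10
Kb = Kw/Ka = 1.0×10^-14 / 1.10 × 10^-10 = 9.09 × 10^-5
From the ICE table, Kb = x²/(0.0359 − x) = 9.09 × 10^-5.
x is not negligible relative to C₀; solve x² + 9.09e-05·x − 3.26e-06 = 0.
x = (−Kb + √(Kb² + 4·Kb·C₀))/2 = 1.76 × 10^-3 M
pOH = 2.75, so pH = 14.00 − pOH = 11.25

pH = 11.25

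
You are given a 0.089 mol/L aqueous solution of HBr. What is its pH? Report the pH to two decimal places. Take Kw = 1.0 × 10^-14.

pH = 1.05

HBr is a strong acid and dissociates completely, so [H+] = 0.089 M.
pH = -log(0.089) = 1.05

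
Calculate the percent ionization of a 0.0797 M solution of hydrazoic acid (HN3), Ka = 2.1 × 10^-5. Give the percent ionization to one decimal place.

HN3 ⇌ N3- + H+; let x = [H+] at equilibrium.
x ≈ √(Ka·C₀) = √(2.1 × 10^-5 × 0.0797) = 1.29 × 10^-3 M
% ionization = x/C₀ × 100% = 1.29 × 10^-3/0.0797 × 100% = 1.6%

1.6%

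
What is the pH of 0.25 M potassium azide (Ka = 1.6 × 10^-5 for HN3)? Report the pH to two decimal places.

N3- is the conjugate base of the weak acid HN3.
Kb = Kw/Ka = 1.0×10^-14 / 1.6 × 10^-5 = 6.25 × 10^-10
From the ICE table, Kb = x²/(0.25 − x) = 6.25 × 10^-10.
Assume x ≪ 0.25: x ≈ √(6.25 × 10^-10 × 0.25) = 1.25 × 10^-5 M
Check: 0.005% ionized — well under 5%, approximation valid.
pOH = 4.90, so pH = 14.00 − pOH = 9.10

pH = 9.10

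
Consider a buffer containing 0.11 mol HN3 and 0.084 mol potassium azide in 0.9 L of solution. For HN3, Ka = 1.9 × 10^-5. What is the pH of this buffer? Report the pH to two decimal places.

pH = 4.60

pKa = −log(1.9 × 10^-5) = 4.721
pH = pKa + log([A⁻]/[HA]) = 4.721 + log(0.084/0.11)
pH = 4.721 + (-0.117) = 4.60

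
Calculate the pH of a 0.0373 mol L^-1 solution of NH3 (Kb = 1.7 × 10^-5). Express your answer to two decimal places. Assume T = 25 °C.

pH = 10.90

NH3 + H2O ⇌ NH4+ + OH-
Kb = [OH-]²/(0.0373 − [OH-]) = 1.7 × 10^-5
Assume [OH-] ≪ 0.0373: [OH-] ≈ √(1.7 × 10^-5 × 0.0373) = 7.96 × 10^-4 M
Check: 2.1% ionized — well under 5%, approximation valid.
pOH = 3.10, so pH = 14.00 − pOH = 10.90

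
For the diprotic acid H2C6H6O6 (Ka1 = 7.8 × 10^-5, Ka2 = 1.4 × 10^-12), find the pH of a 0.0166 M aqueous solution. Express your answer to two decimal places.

pH = 2.96

Ka1 ≫ Ka2, so treat the first dissociation as the only significant source of H+.
Ka1 = x²/(0.0166 − x) = 7.8 × 10^-5
Solving the quadratic: x = (−Ka1 + √(Ka1² + 4·Ka1·C₀))/2 = 1.10 × 10^-3 M
pH = −log(1.10 × 10^-3) = 2.96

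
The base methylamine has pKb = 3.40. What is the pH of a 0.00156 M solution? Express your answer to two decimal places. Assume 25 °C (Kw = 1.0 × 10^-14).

CH3NH2 + H2O ⇌ CH3NH3+ + OH-
Kb = 10^(−3.40) = 3.98 × 10^-4
From the ICE table, Kb = [OH-]²/(0.00156 − [OH-]) = 3.98 × 10^-4.
[OH-] is not negligible relative to C₀; solve [OH-]² + 0.000398·[OH-] − 6.21e-07 = 0.
[OH-] = (−Kb + √(Kb² + 4·Kb·C₀))/2 = 6.14 × 10^-4 M
pOH = 3.21, so pH = 14.00 − pOH = 10.79

pH = 10.79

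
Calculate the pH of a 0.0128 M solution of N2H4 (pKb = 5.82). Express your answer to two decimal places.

pH = 10.14

N2H4 + H2O ⇌ N2H5+ + OH-
Kb = 10^(−5.82) = 1.51 × 10^-6
Kb = [OH-]²/(0.0128 − [OH-]) = 1.51 × 10^-6
Neglecting [OH-] in the denominator: [OH-] = √(1.51 × 10^-6 × 0.0128) = 1.39 × 10^-4 M
Check: 1.1% ionized — well under 5%, approximation valid.
pOH = 3.86, so pH = 14.00 − pOH = 10.14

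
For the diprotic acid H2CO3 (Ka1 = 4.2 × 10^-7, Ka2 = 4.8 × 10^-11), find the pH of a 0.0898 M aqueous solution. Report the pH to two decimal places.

Ka1 ≫ Ka2, so treat the first dissociation as the only significant source of H+.
Ka1 = x²/(0.0898 − x) = 4.2 × 10^-7
x ≈ √(4.2 × 10^-7 × 0.0898) = 1.94 × 10^-4 M
pH = −log(1.94 × 10^-4) = 3.71

pH = 3.71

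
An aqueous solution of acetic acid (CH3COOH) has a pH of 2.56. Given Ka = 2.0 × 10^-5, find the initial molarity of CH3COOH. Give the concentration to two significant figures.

[H+] = 10^(-2.56) = 2.75 × 10^-3 M = x
Ka = x²/(C₀ − x) ⇒ C₀ = x + x²/Ka
C₀ = 2.75 × 10^-3 + (2.75 × 10^-3)²/(2.0 × 10^-5) = 3.81 × 10^-1 M

C₀ = 3.8 × 10^-1 M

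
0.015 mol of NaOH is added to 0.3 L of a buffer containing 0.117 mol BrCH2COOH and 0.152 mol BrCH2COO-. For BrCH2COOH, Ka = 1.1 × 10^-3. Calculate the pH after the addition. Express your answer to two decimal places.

OH- converts BrCH2COOH to BrCH2COO-: BrCH2COOH → 0.102 mol, BrCH2COO- → 0.167 mol.
pKa = −log(1.1 × 10^-3) = 2.959
pH = pKa + log([A⁻]/[HA]) = 2.959 + log(0.167/0.102) = 2.959 +0.214

pH = 3.17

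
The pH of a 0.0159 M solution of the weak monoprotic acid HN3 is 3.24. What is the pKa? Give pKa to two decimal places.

pKa = 4.67

[H+] = 10^(-3.24) = 5.75 × 10^-4 M
At equilibrium [HA] = 0.0159 − 5.75 × 10^-4 = 1.53 × 10^-2 M
Ka = [H+][A-]/[HA] = (5.75 × 10^-4)² / 1.53 × 10^-2 = 2.16 × 10^-5
pKa = -log(2.16 × 10^-5) = 4.67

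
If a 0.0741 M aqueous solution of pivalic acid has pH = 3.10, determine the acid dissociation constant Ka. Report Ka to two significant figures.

Ka = 8.6 × 10^-6

[H+] = 10^(-3.10) = 7.94 × 10^-4 M
At equilibrium [HA] = 0.0741 − 7.94 × 10^-4 = 7.33 × 10^-2 M
Ka = [H+][A-]/[HA] = (7.94 × 10^-4)² / 7.33 × 10^-2 = 8.6 × 10^-6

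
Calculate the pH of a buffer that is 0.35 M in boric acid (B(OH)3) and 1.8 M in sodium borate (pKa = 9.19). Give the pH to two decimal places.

Using pH = pKa + log([base]/[acid]) with [base]/[acid] = 1.8/0.35:
pH = 9.19 + (+0.711) = 9.90

pH = 9.90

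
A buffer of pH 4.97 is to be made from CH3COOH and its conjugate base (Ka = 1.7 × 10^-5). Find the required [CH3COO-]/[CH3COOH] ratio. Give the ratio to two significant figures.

ratio = 1.6

pKa = -log(1.7 × 10^-5) = 4.770
pH = pKa + log(r) ⇒ log(r) = 4.97 − 4.770 = +0.200
r = [CH3COO-]/[CH3COOH] = 10^(+0.200) = 1.58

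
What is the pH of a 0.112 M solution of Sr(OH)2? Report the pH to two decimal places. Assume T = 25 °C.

Sr(OH)2 is a strong base (each formula unit releases 2 OH-); [OH-] = 0.224 M.
pOH = -log(0.224) = 0.65
pH = 14.00 - 0.65 = 13.35

pH = 13.35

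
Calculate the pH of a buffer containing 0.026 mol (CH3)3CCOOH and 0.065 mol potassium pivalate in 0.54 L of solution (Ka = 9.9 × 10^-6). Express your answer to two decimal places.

pH = 5.40

pKa = −log(9.9 × 10^-6) = 5.004
Using pH = pKa + log([base]/[acid]) with [base]/[acid] = 0.065/0.026:
pH = 5.004 + (+0.398) = 5.40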